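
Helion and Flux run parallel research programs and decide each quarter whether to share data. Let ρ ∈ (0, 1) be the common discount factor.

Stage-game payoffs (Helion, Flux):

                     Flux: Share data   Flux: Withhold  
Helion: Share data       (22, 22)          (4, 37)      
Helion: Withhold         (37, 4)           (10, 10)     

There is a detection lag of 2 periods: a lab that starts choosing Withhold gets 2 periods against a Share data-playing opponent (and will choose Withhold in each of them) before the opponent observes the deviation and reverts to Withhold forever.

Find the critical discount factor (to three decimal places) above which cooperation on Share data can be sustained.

The best deviation is to choose Withhold for all 2 undetected periods, earning 37 each, then 10 forever once detected.
Deviation value: 37(1−ρ^2)/(1−ρ) + 10ρ^2/(1−ρ); cooperation value: 22/(1−ρ).
IC: 22 ≥ 37(1−ρ^2) + 10ρ^2 = 37 − 27ρ^2.
So ρ^2 ≥ 15/27 = 5/9, giving ρ ≥ (5/9)^(1/2) ≈ 0.745.

0.745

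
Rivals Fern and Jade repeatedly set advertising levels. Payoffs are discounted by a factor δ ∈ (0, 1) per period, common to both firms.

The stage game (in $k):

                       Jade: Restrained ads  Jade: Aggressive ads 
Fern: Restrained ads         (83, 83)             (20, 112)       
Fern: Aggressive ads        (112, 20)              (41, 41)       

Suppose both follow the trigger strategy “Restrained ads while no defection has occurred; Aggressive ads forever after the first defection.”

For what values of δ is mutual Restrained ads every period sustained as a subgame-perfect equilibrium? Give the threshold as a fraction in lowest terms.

83/(1−δ) ≥ 112 + 41δ/(1−δ)
83 ≥ 112 − 71δ
δ ≥ 29/71.

29/71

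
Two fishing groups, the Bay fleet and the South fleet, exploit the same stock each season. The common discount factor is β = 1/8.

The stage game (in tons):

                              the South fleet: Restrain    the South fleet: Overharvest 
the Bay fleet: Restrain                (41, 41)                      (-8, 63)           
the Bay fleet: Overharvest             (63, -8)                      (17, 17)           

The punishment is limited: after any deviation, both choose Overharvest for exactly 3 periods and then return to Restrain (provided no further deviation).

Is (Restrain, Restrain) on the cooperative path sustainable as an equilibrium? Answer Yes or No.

No

IC: β+…+β^3 ≥ (63−41)/(41−17) = 11/12.
At β = 1/8: partial sum = 0.1426 < 0.9167. Cooperation not sustainable.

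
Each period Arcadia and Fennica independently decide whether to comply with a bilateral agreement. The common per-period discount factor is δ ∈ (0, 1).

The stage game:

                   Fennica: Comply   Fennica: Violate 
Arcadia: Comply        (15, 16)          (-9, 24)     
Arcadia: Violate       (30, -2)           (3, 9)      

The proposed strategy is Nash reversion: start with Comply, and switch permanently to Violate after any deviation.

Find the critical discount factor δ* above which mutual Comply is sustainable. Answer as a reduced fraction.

For Arcadia: deviation gain 30−15 = 15, per-period punishment loss 15−3 = 12. IC gives δ ≥ 15/27 = 5/9.
For Fennica: gain 8, loss 7 per period, so δ ≥ 8/15.
The tighter constraint is Arcadia's, so cooperation needs δ ≥ 5/9.

5/9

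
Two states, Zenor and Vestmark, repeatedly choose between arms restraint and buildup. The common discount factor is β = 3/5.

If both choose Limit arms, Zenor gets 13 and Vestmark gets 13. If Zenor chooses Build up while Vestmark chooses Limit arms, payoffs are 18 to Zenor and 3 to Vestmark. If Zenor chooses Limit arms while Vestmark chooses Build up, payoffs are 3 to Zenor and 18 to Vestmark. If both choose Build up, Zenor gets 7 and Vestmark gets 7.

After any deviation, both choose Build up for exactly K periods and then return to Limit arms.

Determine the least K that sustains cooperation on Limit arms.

No profitable deviation requires (13−7)(β+…+β^K) ≥ 18−13, i.e. β+…+β^K ≥ 5/6 ≈ 0.8333.
With β = 3/5, the partial sums are K=1: 0.6000, K=2: 0.9600.
K = 2 is the first length at which the sum reaches 0.8333.

2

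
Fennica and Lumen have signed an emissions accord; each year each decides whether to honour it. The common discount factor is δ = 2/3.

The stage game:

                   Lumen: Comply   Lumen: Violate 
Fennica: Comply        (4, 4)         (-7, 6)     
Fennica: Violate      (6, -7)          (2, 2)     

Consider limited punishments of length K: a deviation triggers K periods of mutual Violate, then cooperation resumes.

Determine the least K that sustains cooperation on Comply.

2

IC: δ(1−δ^K)/(1−δ) ≥ (6−4)/(4−2) = 1.
With δ = 2/3: need 1 − δ^K ≥ 1·(1−2/3)/(2/3), i.e. δ^K ≤ 0.5000.
Since (2/3)^1 = 0.6667 and (2/3)^2 = 0.4444, the smallest such K is 2.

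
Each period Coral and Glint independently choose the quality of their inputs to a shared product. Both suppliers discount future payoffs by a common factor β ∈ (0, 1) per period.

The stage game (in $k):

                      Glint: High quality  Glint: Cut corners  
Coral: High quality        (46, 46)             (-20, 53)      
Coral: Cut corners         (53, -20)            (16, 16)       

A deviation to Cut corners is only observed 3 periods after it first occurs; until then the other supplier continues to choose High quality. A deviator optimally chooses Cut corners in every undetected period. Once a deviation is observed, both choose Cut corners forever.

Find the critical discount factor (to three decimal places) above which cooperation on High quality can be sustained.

The best deviation is to choose Cut corners for all 3 undetected periods, earning 53 each, then 16 forever once detected.
Deviation value: 53(1−β^3)/(1−β) + 16β^3/(1−β); cooperation value: 46/(1−β).
IC: 46 ≥ 53(1−β^3) + 16β^3 = 53 − 37β^3.
So β^3 ≥ 7/37, giving β ≥ (7/37)^(1/3) ≈ 0.574.

0.574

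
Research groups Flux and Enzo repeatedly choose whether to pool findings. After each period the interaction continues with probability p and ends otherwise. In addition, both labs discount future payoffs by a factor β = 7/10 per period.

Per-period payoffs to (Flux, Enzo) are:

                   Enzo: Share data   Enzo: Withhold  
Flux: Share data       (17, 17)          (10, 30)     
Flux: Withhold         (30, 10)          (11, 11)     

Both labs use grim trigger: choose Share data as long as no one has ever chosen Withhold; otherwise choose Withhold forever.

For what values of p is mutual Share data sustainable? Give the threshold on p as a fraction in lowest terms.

130/133

With continuation probability p and discount β, the effective per-period discount factor is βp.
Grim-trigger IC: βp ≥ (30−17)/(30−11) = 13/19.
So p ≥ (13/19)/(7/10) = 130/133.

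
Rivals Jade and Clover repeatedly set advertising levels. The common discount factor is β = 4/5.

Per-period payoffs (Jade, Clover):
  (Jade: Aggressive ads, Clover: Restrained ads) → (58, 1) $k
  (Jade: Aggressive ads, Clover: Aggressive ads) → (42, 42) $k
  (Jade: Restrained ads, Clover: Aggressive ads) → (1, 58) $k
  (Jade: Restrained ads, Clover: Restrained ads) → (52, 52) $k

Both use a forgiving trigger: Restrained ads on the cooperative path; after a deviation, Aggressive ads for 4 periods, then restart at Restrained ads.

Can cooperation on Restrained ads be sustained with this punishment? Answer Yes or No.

IC: β+…+β^4 ≥ (58−52)/(52−42) = 3/5.
At β = 4/5: partial sum = 2.3616 ≥ 0.6000. Cooperation sustainable.

Yes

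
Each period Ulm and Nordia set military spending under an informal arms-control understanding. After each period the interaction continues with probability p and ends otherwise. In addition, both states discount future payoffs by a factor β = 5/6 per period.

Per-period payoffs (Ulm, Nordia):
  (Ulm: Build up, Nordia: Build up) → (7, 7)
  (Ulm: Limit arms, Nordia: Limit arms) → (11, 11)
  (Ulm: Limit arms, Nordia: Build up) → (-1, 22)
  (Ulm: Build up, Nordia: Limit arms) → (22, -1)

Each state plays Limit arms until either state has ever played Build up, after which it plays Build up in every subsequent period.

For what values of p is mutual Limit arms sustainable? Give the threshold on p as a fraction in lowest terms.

22/25

With continuation probability p and discount β, the effective per-period discount factor is βp.
Grim-trigger IC: βp ≥ (22−11)/(22−7) = 11/15.
So p ≥ (11/15)/(5/6) = 22/25.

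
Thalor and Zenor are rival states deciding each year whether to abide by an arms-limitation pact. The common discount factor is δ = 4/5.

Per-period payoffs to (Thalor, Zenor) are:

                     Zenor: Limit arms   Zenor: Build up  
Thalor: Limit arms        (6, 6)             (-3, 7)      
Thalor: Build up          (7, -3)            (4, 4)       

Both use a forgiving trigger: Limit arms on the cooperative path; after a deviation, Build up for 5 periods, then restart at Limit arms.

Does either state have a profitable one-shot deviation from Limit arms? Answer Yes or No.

No

Comparing payoff streams over the 6 periods until play realigns: cooperate → 6(1+δ+…+δ^5); deviate → 7 + 4(δ+…+δ^5).
Cooperation is sustained iff (6−4)(δ+…+δ^5) ≥ 7−6.
δ+…+δ^5 = 4/5·(1−(4/5)^5)/(1−4/5) = 2.6893, and (7−6)/(6−4) = 0.5000.
2.6893 ≥ 0.5000, so cooperation is sustainable.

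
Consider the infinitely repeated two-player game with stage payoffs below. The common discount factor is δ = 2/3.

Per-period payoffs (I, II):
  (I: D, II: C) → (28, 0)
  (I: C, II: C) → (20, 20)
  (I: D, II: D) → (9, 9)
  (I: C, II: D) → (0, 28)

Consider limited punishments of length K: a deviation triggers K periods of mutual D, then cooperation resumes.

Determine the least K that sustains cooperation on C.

2

IC: δ(1−δ^K)/(1−δ) ≥ (28−20)/(20−9) = 8/11.
With δ = 2/3: need 1 − δ^K ≥ 8/11·(1−2/3)/(2/3), i.e. δ^K ≤ 0.6364.
Since (2/3)^1 = 0.6667 and (2/3)^2 = 0.4444, the smallest such K is 2.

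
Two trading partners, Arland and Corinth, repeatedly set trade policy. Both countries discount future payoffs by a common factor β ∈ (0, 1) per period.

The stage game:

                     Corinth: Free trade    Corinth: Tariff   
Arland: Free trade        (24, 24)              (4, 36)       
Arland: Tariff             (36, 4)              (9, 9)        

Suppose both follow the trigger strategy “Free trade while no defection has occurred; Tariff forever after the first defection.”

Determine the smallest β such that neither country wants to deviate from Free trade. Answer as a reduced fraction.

4/9

One-period gain from deviating is 36 − 24 = 12. The loss is 24 − 9 = 15 in every subsequent period, with present value 15·β/(1−β).
Deviation is unprofitable when 15·β/(1−β) ≥ 12, i.e. β/(1−β) ≥ 4/5.
Equivalently β ≥ 12/(12+15) = 4/9.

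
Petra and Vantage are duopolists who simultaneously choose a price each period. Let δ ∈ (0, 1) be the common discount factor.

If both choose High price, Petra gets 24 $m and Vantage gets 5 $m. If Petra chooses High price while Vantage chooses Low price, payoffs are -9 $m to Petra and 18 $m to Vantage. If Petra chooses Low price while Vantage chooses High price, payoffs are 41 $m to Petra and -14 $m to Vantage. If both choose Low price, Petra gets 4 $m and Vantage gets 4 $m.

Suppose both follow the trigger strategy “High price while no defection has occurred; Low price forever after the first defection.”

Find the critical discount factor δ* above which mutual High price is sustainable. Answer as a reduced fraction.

13/14

For Petra: deviation gain 41−24 = 17, per-period punishment loss 24−4 = 20. IC gives δ ≥ 17/37.
For Vantage: gain 13, loss 1 per period, so δ ≥ 13/14.
The tighter constraint is Vantage's, so cooperation needs δ ≥ 13/14.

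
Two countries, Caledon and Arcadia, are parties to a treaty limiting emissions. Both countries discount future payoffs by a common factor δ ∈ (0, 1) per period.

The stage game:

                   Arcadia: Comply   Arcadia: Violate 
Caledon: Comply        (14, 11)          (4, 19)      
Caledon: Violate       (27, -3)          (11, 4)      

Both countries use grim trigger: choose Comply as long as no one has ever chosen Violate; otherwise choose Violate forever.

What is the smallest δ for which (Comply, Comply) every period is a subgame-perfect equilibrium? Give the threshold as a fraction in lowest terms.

13/16

Caledon's threshold: (27−14)/(27−11) = 13/16.
Arcadia's threshold: (19−11)/(19−4) = 8/15.
13/16 > 8/15, so Caledon binds and δ* = 13/16.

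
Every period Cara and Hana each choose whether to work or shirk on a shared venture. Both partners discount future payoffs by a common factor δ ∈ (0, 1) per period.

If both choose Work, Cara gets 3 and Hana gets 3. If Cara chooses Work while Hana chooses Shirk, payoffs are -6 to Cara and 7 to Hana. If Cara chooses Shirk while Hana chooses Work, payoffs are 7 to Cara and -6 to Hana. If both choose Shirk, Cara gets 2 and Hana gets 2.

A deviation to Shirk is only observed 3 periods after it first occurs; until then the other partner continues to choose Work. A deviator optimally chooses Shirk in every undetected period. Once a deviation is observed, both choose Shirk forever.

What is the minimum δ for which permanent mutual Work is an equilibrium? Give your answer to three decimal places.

0.928

A deviator earns 7 for 3 periods, then 2 forever; cooperating earns 3 forever. Multiplying the IC by (1−δ):
3 ≥ 7(1−δ^3) + 2δ^3, so 5·δ^3 ≥ 4 and δ^3 ≥ 4/5.
δ ≥ (4/5)^(1/3) ≈ 0.928.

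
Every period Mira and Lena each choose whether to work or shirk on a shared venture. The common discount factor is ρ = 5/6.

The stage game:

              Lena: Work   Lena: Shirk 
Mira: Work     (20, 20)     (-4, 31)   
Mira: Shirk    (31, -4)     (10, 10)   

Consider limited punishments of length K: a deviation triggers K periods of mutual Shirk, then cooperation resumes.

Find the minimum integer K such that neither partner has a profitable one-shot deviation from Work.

2

IC: ρ(1−ρ^K)/(1−ρ) ≥ (31−20)/(20−10) = 11/10.
With ρ = 5/6: need 1 − ρ^K ≥ 11/10·(1−5/6)/(5/6), i.e. ρ^K ≤ 0.7800.
Since (5/6)^1 = 0.8333 and (5/6)^2 = 0.6944, the smallest such K is 2.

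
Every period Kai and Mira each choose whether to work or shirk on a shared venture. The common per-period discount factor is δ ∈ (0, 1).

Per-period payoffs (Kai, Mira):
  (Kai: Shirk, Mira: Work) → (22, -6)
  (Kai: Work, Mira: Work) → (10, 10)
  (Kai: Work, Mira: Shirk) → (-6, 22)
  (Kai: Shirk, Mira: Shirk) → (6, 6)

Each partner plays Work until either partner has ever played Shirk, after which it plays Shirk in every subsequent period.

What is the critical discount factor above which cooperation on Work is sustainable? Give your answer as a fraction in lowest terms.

3/4

One-period gain from deviating is 22 − 10 = 12. The loss is 10 − 6 = 4 in every subsequent period, with present value 4·δ/(1−δ).
Deviation is unprofitable when 4·δ/(1−δ) ≥ 12, i.e. δ/(1−δ) ≥ 3.
Equivalently δ ≥ 12/(12+4) = 3/4.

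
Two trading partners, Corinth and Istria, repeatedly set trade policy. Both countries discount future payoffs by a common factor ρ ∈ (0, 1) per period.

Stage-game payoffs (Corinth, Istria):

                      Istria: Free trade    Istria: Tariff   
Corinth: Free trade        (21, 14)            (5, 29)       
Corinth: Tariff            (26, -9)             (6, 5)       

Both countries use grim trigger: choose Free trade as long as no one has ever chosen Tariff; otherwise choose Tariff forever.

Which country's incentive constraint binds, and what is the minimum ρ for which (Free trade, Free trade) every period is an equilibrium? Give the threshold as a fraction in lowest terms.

Istria; ρ ≥ 5/8

For Corinth: deviation gain 26−21 = 5, per-period punishment loss 21−6 = 15. IC gives ρ ≥ 5/20 = 1/4.
For Istria: gain 15, loss 9 per period, so ρ ≥ 15/24 = 5/8.
The tighter constraint is Istria's, so cooperation needs ρ ≥ 5/8.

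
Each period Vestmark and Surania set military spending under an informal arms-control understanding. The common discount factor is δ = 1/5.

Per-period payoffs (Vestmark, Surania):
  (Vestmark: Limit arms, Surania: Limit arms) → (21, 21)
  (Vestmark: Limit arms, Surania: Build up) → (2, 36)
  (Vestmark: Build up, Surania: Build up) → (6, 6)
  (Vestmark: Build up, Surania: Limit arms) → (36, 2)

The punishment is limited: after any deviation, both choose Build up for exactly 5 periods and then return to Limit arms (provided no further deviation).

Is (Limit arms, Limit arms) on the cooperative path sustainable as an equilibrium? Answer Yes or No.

No

A one-shot deviation gives 36 now, then 6 for 5 periods, then back to 21.
Gain from deviating: (36−21) today; loss: (21−6) in each of the next 5 periods.
No-deviation condition: (21−6)(δ+…+δ^5) ≥ 36−21, i.e. δ+…+δ^5 ≥ 1.
At δ = 1/5: δ+…+δ^5 = 0.2499 < 1.0000.
So cooperation is not sustainable.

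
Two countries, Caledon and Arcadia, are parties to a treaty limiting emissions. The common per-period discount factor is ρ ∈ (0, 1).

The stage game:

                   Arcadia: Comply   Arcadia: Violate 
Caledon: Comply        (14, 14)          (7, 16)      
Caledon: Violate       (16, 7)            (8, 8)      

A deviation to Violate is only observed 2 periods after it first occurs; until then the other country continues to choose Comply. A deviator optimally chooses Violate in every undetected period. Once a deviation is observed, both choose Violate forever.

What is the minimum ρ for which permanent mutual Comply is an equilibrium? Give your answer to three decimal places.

0.500

The best deviation is to choose Violate for all 2 undetected periods, earning 16 each, then 8 forever once detected.
Deviation value: 16(1−ρ^2)/(1−ρ) + 8ρ^2/(1−ρ); cooperation value: 14/(1−ρ).
IC: 14 ≥ 16(1−ρ^2) + 8ρ^2 = 16 − 8ρ^2.
So ρ^2 ≥ 2/8 = 1/4, giving ρ ≥ (1/4)^(1/2) ≈ 0.500.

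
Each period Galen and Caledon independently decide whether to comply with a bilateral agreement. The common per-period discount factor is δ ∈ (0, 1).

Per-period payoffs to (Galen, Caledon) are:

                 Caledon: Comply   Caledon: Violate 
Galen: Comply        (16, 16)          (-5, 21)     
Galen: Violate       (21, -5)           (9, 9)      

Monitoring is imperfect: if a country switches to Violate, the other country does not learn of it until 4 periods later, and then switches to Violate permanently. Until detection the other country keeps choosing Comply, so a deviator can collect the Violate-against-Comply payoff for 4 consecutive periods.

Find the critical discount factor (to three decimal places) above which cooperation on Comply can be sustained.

A deviator earns 21 for 4 periods, then 9 forever; cooperating earns 16 forever. Multiplying the IC by (1−δ):
16 ≥ 21(1−δ^4) + 9δ^4, so 12·δ^4 ≥ 5 and δ^4 ≥ 5/12.
δ ≥ (5/12)^(1/4) ≈ 0.803.

0.803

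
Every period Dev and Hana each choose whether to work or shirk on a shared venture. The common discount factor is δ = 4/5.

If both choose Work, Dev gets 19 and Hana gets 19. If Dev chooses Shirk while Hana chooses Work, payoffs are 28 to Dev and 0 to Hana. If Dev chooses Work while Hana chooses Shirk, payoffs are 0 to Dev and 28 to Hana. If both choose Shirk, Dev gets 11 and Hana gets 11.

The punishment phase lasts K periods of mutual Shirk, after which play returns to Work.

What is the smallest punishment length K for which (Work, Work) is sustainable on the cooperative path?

2

No profitable deviation requires (19−11)(δ+…+δ^K) ≥ 28−19, i.e. δ+…+δ^K ≥ 9/8 ≈ 1.1250.
With δ = 4/5, the partial sums are K=1: 0.8000, K=2: 1.4400.
K = 2 is the first length at which the sum reaches 1.1250.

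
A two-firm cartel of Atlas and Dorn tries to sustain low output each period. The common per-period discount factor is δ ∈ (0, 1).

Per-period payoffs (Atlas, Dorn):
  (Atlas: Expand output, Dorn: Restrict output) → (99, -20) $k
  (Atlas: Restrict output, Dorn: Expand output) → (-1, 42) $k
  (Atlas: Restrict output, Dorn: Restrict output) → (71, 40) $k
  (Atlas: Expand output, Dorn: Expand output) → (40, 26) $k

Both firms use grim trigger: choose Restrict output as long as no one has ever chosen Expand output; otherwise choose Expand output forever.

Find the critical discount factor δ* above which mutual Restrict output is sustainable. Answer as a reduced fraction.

Atlas: cooperation gives 71 each period; deviation gives 99 once then 40 forever.
  71/(1−δ) ≥ 99 + 40δ/(1−δ) ⇒ δ ≥ 28/59.
Dorn: cooperation gives 40 each period; deviation gives 42 once then 26 forever.
  δ ≥ 2/16 = 1/8.
Both must hold, so the binding constraint is Atlas's: δ ≥ 28/59.

28/59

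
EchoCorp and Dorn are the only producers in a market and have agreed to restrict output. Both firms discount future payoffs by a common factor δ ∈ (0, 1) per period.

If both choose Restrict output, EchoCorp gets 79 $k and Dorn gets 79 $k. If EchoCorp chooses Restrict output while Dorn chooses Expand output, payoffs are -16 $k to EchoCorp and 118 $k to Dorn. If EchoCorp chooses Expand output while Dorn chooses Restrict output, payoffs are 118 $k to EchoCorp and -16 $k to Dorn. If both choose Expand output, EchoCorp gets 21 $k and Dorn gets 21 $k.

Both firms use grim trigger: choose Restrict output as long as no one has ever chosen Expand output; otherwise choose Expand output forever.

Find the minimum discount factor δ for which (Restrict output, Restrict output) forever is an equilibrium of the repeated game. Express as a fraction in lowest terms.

One-period gain from deviating is 118 − 79 = 39. The loss is 79 − 21 = 58 in every subsequent period, with present value 58·δ/(1−δ).
Deviation is unprofitable when 58·δ/(1−δ) ≥ 39, i.e. δ/(1−δ) ≥ 39/58.
Equivalently δ ≥ 39/(39+58) = 39/97.

39/97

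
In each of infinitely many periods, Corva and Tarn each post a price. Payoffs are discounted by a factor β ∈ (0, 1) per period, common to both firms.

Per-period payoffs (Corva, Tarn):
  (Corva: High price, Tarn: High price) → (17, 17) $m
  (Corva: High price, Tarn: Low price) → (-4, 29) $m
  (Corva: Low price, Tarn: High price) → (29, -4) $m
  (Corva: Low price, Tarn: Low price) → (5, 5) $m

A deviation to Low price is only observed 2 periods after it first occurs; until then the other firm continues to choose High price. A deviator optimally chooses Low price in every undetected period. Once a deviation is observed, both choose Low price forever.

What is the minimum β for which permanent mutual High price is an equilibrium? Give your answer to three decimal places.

0.707

The best deviation is to choose Low price for all 2 undetected periods, earning 29 each, then 5 forever once detected.
Deviation value: 29(1−β^2)/(1−β) + 5β^2/(1−β); cooperation value: 17/(1−β).
IC: 17 ≥ 29(1−β^2) + 5β^2 = 29 − 24β^2.
So β^2 ≥ 12/24 = 1/2, giving β ≥ (1/2)^(1/2) ≈ 0.707.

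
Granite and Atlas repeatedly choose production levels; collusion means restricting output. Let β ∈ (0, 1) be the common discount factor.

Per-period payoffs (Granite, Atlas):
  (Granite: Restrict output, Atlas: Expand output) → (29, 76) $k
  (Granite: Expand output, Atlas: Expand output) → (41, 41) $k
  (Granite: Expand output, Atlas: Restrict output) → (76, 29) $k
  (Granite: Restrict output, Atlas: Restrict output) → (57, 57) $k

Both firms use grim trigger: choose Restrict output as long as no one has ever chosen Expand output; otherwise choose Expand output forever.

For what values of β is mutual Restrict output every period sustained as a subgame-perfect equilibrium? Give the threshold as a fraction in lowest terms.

19/35

Under grim trigger the critical discount factor is (T−C)/(T−P) with T = 76, C = 57, P = 41.
β* = (76−57)/(76−41) = 19/35.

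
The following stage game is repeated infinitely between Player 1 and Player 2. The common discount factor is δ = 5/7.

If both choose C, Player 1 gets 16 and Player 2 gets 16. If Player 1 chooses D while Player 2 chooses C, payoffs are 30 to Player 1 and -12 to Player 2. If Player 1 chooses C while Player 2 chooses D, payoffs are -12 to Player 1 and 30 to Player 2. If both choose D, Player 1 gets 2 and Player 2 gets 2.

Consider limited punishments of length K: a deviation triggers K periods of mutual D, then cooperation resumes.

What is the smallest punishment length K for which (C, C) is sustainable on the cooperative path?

2

Need Σ_{k=1}^{K} δ^k ≥ (30−16)/(16−2) = 1.0000 at δ = 5/7.
At K = 1 the sum is 0.7143 < 1.0000; at K = 2 it is 1.2245 ≥ 1.0000.
So the minimum punishment length is K = 2.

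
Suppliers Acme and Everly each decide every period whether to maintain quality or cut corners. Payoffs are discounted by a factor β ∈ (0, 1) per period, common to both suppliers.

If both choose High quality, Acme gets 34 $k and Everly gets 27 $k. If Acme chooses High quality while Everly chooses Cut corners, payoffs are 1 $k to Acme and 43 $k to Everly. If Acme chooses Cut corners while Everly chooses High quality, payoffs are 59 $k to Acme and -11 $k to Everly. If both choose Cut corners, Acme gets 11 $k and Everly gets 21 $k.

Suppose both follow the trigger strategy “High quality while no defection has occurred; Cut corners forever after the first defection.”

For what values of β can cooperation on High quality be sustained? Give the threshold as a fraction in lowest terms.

8/11

Acme's threshold: (59−34)/(59−11) = 25/48.
Everly's threshold: (43−27)/(43−21) = 8/11.
25/48 < 8/11, so Everly binds and β* = 8/11.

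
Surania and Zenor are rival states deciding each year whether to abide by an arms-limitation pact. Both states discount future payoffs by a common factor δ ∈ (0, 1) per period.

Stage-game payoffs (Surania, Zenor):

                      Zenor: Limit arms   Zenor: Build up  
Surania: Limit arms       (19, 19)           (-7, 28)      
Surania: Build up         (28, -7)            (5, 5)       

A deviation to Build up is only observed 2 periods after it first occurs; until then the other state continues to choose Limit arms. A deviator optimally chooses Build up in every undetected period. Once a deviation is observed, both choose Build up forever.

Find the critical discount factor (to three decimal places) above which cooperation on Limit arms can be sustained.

0.626

The best deviation is to choose Build up for all 2 undetected periods, earning 28 each, then 5 forever once detected.
Deviation value: 28(1−δ^2)/(1−δ) + 5δ^2/(1−δ); cooperation value: 19/(1−δ).
IC: 19 ≥ 28(1−δ^2) + 5δ^2 = 28 − 23δ^2.
So δ^2 ≥ 9/23, giving δ ≥ (9/23)^(1/2) ≈ 0.626.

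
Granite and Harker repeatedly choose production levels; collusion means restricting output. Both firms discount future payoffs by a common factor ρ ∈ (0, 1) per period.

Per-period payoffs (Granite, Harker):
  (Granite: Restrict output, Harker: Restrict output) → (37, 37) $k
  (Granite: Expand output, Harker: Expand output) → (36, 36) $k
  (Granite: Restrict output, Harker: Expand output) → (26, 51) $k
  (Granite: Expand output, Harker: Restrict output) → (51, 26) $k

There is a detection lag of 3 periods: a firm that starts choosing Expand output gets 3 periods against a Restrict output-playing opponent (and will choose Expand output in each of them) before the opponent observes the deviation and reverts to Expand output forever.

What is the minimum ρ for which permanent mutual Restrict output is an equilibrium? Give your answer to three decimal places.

A deviator earns 51 for 3 periods, then 36 forever; cooperating earns 37 forever. Multiplying the IC by (1−ρ):
37 ≥ 51(1−ρ^3) + 36ρ^3, so 15·ρ^3 ≥ 14 and ρ^3 ≥ 14/15.
ρ ≥ (14/15)^(1/3) ≈ 0.977.

0.977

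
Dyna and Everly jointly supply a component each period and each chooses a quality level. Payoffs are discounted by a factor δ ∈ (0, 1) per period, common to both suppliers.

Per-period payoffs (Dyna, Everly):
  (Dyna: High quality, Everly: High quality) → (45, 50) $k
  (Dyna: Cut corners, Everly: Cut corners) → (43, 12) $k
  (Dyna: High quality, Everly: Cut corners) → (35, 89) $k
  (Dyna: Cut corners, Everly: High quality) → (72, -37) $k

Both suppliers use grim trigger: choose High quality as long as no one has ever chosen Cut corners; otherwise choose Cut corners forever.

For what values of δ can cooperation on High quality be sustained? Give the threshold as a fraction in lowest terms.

27/29

Dyna: cooperation gives 45 each period; deviation gives 72 once then 43 forever.
  45/(1−δ) ≥ 72 + 43δ/(1−δ) ⇒ δ ≥ 27/29.
Everly: cooperation gives 50 each period; deviation gives 89 once then 12 forever.
  δ ≥ 39/77.
Both must hold, so the binding constraint is Dyna's: δ ≥ 27/29.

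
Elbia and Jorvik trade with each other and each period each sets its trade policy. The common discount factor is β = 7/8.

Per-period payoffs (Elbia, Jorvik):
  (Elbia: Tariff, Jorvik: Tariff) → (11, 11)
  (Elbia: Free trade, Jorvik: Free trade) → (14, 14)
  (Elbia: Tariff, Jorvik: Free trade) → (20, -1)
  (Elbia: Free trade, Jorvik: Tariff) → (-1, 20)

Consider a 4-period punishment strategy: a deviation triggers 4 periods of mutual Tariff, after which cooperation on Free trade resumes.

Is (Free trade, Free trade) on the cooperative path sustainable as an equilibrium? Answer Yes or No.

Comparing payoff streams over the 5 periods until play realigns: cooperate → 14(1+β+…+β^4); deviate → 20 + 11(β+…+β^4).
Cooperation is sustained iff (14−11)(β+…+β^4) ≥ 20−14.
β+…+β^4 = 7/8·(1−(7/8)^4)/(1−7/8) = 2.8967, and (20−14)/(14−11) = 2.0000.
2.8967 ≥ 2.0000, so cooperation is sustainable.

Yes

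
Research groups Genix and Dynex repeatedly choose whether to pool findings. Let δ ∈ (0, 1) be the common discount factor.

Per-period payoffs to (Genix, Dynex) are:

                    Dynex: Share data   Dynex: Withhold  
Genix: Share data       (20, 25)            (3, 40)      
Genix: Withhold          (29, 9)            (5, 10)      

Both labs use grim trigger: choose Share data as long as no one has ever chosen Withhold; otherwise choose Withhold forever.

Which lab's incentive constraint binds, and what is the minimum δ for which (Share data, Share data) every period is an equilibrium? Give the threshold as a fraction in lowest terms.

Genix: cooperation gives 20 each period; deviation gives 29 once then 5 forever.
  20/(1−δ) ≥ 29 + 5δ/(1−δ) ⇒ δ ≥ 9/24 = 3/8.
Dynex: cooperation gives 25 each period; deviation gives 40 once then 10 forever.
  δ ≥ 15/30 = 1/2.
Both must hold, so the binding constraint is Dynex's: δ ≥ 1/2.

Dynex; δ ≥ 1/2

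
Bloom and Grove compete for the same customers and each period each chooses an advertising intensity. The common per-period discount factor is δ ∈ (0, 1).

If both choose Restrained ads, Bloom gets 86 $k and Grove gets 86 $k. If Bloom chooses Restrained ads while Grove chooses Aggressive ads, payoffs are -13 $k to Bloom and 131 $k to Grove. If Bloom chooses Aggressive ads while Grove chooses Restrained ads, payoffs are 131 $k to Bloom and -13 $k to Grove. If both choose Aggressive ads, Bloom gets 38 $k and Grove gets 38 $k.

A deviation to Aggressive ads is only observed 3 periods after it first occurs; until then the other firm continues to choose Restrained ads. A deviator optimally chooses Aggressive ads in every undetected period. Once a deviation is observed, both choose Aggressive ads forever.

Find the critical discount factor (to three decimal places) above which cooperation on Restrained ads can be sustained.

A deviator earns 131 for 3 periods, then 38 forever; cooperating earns 86 forever. Multiplying the IC by (1−δ):
86 ≥ 131(1−δ^3) + 38δ^3, so 93·δ^3 ≥ 45 and δ^3 ≥ 15/31.
δ ≥ (15/31)^(1/3) ≈ 0.785.

0.785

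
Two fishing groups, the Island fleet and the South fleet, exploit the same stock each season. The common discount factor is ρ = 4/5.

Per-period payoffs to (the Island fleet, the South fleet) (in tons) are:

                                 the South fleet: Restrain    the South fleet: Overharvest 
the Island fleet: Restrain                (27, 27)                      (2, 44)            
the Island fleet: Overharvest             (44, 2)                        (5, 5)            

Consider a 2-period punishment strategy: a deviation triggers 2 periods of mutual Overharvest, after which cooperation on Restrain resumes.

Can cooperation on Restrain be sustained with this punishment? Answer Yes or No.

A one-shot deviation gives 44 now, then 5 for 2 periods, then back to 27.
Gain from deviating: (44−27) today; loss: (27−5) in each of the next 2 periods.
No-deviation condition: (27−5)(ρ+…+ρ^2) ≥ 44−27, i.e. ρ+…+ρ^2 ≥ 17/22.
At ρ = 4/5: ρ+…+ρ^2 = 1.4400 ≥ 0.7727.
So cooperation is sustainable.

Yes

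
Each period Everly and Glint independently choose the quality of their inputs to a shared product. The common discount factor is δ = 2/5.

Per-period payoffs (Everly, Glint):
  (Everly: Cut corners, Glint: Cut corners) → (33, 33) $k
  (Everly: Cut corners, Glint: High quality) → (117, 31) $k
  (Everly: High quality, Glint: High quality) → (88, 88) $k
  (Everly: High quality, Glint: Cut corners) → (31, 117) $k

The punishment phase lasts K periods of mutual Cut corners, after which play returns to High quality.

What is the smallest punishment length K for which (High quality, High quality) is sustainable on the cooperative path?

2

IC: δ(1−δ^K)/(1−δ) ≥ (117−88)/(88−33) = 29/55.
With δ = 2/5: need 1 − δ^K ≥ 29/55·(1−2/5)/(2/5), i.e. δ^K ≤ 0.2091.
Since (2/5)^1 = 0.4000 and (2/5)^2 = 0.1600, the smallest such K is 2.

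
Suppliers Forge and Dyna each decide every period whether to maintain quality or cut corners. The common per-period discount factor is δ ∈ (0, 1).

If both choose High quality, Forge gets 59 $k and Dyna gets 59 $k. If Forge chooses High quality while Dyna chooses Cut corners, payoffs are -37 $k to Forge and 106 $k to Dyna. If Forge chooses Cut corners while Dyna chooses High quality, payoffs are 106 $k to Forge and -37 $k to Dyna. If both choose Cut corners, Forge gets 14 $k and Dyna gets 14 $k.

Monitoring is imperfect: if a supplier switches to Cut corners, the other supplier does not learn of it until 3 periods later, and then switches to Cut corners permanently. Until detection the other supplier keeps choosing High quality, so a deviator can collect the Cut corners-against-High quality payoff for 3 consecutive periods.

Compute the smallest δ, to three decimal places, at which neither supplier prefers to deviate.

A deviator earns 106 for 3 periods, then 14 forever; cooperating earns 59 forever. Multiplying the IC by (1−δ):
59 ≥ 106(1−δ^3) + 14δ^3, so 92·δ^3 ≥ 47 and δ^3 ≥ 47/92.
δ ≥ (47/92)^(1/3) ≈ 0.799.

0.799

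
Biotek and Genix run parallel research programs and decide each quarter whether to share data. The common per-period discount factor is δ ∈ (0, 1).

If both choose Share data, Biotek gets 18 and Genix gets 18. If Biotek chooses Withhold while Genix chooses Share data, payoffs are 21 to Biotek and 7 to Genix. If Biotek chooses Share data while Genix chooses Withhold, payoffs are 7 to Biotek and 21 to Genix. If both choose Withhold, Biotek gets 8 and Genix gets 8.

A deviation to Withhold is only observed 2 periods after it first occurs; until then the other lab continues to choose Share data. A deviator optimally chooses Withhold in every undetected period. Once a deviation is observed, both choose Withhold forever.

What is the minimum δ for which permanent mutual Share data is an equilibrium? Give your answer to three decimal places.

0.480

A deviator earns 21 for 2 periods, then 8 forever; cooperating earns 18 forever. Multiplying the IC by (1−δ):
18 ≥ 21(1−δ^2) + 8δ^2, so 13·δ^2 ≥ 3 and δ^2 ≥ 3/13.
δ ≥ (3/13)^(1/2) ≈ 0.480.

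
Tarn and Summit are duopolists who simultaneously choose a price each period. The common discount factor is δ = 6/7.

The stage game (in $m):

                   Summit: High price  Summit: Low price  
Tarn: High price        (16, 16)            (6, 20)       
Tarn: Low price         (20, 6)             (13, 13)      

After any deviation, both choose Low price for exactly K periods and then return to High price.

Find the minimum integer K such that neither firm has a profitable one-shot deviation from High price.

2

IC: δ(1−δ^K)/(1−δ) ≥ (20−16)/(16−13) = 4/3.
With δ = 6/7: need 1 − δ^K ≥ 4/3·(1−6/7)/(6/7), i.e. δ^K ≤ 0.7778.
Since (6/7)^1 = 0.8571 and (6/7)^2 = 0.7347, the smallest such K is 2.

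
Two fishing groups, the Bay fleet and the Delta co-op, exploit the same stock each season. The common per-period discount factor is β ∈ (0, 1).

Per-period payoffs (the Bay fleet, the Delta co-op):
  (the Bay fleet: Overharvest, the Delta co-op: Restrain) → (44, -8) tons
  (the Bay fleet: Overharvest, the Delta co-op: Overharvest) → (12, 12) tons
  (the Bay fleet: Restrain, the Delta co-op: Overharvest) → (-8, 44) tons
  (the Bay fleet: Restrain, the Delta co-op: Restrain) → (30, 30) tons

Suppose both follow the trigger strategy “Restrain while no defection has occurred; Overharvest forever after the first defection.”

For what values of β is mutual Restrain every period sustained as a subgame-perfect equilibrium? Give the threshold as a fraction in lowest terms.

30/(1−β) ≥ 44 + 12β/(1−β)
30 ≥ 44 − 32β
β ≥ 14/32 = 7/16.

7/16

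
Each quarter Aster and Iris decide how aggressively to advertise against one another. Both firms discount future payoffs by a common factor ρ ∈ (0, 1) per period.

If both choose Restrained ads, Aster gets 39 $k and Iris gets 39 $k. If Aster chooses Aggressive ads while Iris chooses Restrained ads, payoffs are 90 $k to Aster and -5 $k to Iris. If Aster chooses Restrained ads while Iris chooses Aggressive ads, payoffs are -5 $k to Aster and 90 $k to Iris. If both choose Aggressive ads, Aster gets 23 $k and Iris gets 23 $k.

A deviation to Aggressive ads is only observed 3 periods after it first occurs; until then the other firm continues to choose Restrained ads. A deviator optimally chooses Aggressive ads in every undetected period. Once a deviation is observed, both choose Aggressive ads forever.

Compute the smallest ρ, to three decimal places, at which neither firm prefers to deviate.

Deviating for the 3 undetected periods gains 90−39 = 51 per period over cooperation, then loses 39−23 = 16 per period forever once punishment starts.
Gain: 51(1 + ρ + … + ρ^2); loss: 16·ρ^3/(1−ρ).
No profitable deviation ⇔ 51(1−ρ^3) ≤ 16·ρ^3, i.e. ρ^3 ≥ 51/(51+16) = 51/67.
Hence ρ ≥ (51/67)^(1/3) ≈ 0.913.

0.913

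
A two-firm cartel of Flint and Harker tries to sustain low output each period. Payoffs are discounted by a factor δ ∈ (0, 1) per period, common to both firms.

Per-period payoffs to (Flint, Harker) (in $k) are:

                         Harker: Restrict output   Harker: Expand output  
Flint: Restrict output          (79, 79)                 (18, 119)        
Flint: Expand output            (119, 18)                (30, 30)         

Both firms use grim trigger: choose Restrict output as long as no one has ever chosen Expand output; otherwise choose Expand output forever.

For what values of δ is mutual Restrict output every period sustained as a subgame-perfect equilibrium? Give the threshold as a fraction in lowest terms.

40/89

One-period gain from deviating is 119 − 79 = 40. The loss is 79 − 30 = 49 in every subsequent period, with present value 49·δ/(1−δ).
Deviation is unprofitable when 49·δ/(1−δ) ≥ 40, i.e. δ/(1−δ) ≥ 40/49.
Equivalently δ ≥ 40/(40+49) = 40/89.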